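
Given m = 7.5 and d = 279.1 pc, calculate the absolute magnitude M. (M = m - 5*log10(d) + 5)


M = m - 5*log10(d) + 5 = 7.5 - 5*log10(279.1) + 5 = 0.2712

0.2712


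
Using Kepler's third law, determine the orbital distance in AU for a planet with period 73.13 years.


a = P^(2/3) = 73.13^(2/3) = 17.4876

17.4876 AU


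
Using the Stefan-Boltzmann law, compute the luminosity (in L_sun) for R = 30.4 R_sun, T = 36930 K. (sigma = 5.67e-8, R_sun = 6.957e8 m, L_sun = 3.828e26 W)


R = 30.4 * 6.957e8 m = 2.114928e+10 m. L = 4*pi*R^2*sigma*T^4 = 4*pi*(2.114928e+10)^2 * 5.67e-8 * 36930^4 = 5.927906261e+32 W. L/L_sun = 5.927906261e+32 / 3.828e26 = 1.549e+06

1.549e+06 L_sun


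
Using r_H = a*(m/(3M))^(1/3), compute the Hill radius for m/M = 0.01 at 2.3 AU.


r_H = a * (m/3M)^(1/3) = 2.3 * (0.01/3)^(1/3) = 0.3436

0.3436 AU


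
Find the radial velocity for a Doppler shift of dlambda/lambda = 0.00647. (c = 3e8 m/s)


v = (dlambda/lambda) * c = 0.00647 * 3e8 = 1.941e+06

1.941e+06 m/s


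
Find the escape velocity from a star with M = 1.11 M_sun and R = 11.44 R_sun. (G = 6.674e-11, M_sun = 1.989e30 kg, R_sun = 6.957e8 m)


M = 1.11 * 1.989e30 kg = 2.20779e+30 kg; R = 11.44 * 6.957e8 m = 7.958808e+09 m. v_esc = sqrt(2GM/R) = sqrt(2 * 6.674e-11 * 2.20779e+30 / 7.958808e+09) = 192425.6517

192425.6517 m/s


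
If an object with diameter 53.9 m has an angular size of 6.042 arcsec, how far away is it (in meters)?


D = size / theta_rad, theta_rad = 6.042 * pi/(180*3600) = 2.929e-05, D = 1.840e+06

1.840e+06 m


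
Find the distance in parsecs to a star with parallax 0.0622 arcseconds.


d = 1/p = 1/0.0622 = 16.0772

16.0772 pc


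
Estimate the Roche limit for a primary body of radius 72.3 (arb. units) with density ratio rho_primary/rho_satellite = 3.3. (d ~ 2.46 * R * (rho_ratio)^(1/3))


d_Roche = 2.46 * 72.3 * 3.3^(1/3) = 264.796

264.796


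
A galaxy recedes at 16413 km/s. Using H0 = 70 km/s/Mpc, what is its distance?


d = v / H0 = 16413 / 70 = 234.4714

234.4714 Mpc


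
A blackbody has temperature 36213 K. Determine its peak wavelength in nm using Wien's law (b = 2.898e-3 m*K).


lam_max = b / T = 2.898e-3 / 36213 = 8.003e-08 m = 80.0265 nm

80.0265 nm


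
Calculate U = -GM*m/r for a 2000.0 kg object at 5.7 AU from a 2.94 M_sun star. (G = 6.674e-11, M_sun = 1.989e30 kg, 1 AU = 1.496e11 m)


M = 2.94 * 1.989e30 kg = 5.84766e+30 kg; r = 5.7 AU * 1.496e11 m/AU = 8.5272e+11 m. U = -GM*m/r = -(6.674e-11 * 5.84766e+30 * 2000.0) / 8.5272e+11 = -9.154e+11

-9.154e+11 J


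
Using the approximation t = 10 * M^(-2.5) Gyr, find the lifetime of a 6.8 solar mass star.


t = 10 * M^(-2.5) = 10 * 6.8^(-2.5) = 0.0829

0.0829 Gyr


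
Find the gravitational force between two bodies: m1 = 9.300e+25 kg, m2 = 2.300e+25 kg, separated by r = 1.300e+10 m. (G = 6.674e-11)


F = G*m1*m2/r^2 = 6.674e-11 * 9.300e+25 * 2.300e+25 / (1.300e+10)^2 = 6.674e-11 * 2.139e+51 / 1.690e+20 = 8.447e+20

8.447e+20 N


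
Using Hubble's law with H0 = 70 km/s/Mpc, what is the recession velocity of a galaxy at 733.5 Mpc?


v = H0 * d = 70 * 733.5 = 51345.0

51345.0 km/s


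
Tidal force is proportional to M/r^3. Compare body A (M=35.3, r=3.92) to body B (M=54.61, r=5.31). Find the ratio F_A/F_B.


Ratio = (M1/r1^3) / (M2/r2^3) = (35.3/3.92^3) / (54.61/5.31^3) = 1.6067

1.6067


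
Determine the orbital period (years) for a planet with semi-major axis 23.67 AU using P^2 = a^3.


P = a^(3/2) = 23.67^1.5 = 115.1589

115.1589 years


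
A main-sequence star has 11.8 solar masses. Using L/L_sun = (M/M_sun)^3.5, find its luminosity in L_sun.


L/L_sun = (M/M_sun)^3.5 = 11.8^3.5 = 5644.0003

5644.0003 L_sun


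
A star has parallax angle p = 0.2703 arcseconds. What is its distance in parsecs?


d = 1/p = 1/0.2703 = 3.6996

3.6996 pc


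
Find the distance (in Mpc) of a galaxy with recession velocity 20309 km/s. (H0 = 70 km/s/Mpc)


d = v / H0 = 20309 / 70 = 290.1286

290.1286 Mpc


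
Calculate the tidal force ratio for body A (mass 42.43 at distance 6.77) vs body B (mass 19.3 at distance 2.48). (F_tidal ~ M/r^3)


Ratio = (M1/r1^3) / (M2/r2^3) = (42.43/6.77^3) / (19.3/2.48^3) = 0.1081

0.1081


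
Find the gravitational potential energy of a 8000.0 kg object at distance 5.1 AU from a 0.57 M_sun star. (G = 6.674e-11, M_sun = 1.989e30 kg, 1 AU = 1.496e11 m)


M = 0.57 * 1.989e30 kg = 1.13373e+30 kg; r = 5.1 AU * 1.496e11 m/AU = 7.6296e+11 m. U = -GM*m/r = -(6.674e-11 * 1.13373e+30 * 8000.0) / 7.6296e+11 = -7.934e+11

-7.934e+11 J


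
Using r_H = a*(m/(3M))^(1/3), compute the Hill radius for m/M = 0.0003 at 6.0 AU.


r_H = a * (m/3M)^(1/3) = 6.0 * (0.0003/3)^(1/3) = 0.2785

0.2785 AU


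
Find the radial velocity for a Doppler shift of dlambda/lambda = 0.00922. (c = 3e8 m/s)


v = (dlambda/lambda) * c = 0.00922 * 3e8 = 2.766e+06

2.766e+06 m/s


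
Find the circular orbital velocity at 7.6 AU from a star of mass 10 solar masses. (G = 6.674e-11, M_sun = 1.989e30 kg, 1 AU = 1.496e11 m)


v = sqrt(GM/r) = sqrt(6.674e-11 * 1.989e+31 / 1.137e+12) = 34169.443

34169.443 m/s


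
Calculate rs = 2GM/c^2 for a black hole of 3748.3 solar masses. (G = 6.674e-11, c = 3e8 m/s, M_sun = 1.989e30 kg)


M = 3748.3 * 1.989e30 kg = 7.4553687e+33 kg. rs = 2GM/c^2 = 2 * 6.674e-11 * 7.4553687e+33 / (3e8)^2 = 1.106e+07

1.106e+07 m


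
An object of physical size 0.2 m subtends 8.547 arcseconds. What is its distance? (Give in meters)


D = size / theta_rad, theta_rad = 8.547 * pi/(180*3600) = 4.144e-05, D = 4826.6013

4826.6013 m


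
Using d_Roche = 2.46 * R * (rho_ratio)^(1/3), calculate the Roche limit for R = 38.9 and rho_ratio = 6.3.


d_Roche = 2.46 * 38.9 * 6.3^(1/3) = 176.7387

176.7387


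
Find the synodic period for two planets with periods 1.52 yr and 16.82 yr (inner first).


1/P_syn = |1/P1 - 1/P2| = |1/1.52 - 1/16.82| => P_syn = 1.671

1.671 years


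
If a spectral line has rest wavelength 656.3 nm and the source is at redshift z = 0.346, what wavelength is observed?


lam_obs = lam_emit * (1 + z) = 656.3 * (1 + 0.346) = 883.3798

883.3798 nm


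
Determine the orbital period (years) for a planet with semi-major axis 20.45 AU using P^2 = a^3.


P = a^(3/2) = 20.45^1.5 = 92.4783

92.4783 years


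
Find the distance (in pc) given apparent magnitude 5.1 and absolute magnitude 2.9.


d = 10^((m - M + 5)/5) = 10^((5.1 - 2.9 + 5)/5) = 27.5423

27.5423 pc


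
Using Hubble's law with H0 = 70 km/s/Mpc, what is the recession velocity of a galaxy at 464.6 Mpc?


v = H0 * d = 70 * 464.6 = 32522.0

32522.0 km/s


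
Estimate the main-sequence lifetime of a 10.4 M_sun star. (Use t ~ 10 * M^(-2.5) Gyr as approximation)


t = 10 * M^(-2.5) = 10 * 10.4^(-2.5) = 0.0287

0.0287 Gyr


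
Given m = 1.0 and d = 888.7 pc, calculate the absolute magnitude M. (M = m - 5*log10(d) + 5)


M = m - 5*log10(d) + 5 = 1.0 - 5*log10(888.7) + 5 = -8.7438

-8.7438


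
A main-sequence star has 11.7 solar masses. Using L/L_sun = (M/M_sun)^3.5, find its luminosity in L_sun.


L/L_sun = (M/M_sun)^3.5 = 11.7^3.5 = 5478.3593

5478.3593 L_sun


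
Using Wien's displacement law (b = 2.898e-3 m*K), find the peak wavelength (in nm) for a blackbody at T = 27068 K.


lam_max = b / T = 2.898e-3 / 27068 = 1.071e-07 m = 107.0637 nm

107.0637 nm


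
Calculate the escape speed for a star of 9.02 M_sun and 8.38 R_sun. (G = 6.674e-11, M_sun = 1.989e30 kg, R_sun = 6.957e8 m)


M = 9.02 * 1.989e30 kg = 1.794078e+31 kg; R = 8.38 * 6.957e8 m = 5.829966e+09 m. v_esc = sqrt(2GM/R) = sqrt(2 * 6.674e-11 * 1.794078e+31 / 5.829966e+09) = 640908.0822

640908.0822 m/s


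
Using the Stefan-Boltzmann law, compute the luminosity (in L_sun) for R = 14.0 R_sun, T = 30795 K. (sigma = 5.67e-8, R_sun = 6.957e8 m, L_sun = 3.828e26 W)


R = 14.0 * 6.957e8 m = 9.7398e+09 m. L = 4*pi*R^2*sigma*T^4 = 4*pi*(9.7398e+09)^2 * 5.67e-8 * 30795^4 = 6.078743731e+31 W. L/L_sun = 6.078743731e+31 / 3.828e26 = 158796.8582

158796.8582 L_sun


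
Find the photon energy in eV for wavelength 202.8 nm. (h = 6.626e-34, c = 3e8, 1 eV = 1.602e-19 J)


E = hc/lambda = 6.626e-34 * 3e8 / 2.028e-07 = 9.802e-19 J = 6.1185 eV

6.1185 eV


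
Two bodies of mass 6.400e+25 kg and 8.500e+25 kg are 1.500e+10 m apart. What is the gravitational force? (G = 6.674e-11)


F = G*m1*m2/r^2 = 6.674e-11 * 6.400e+25 * 8.500e+25 / (1.500e+10)^2 = 6.674e-11 * 5.440e+51 / 2.250e+20 = 1.614e+21

1.614e+21 N


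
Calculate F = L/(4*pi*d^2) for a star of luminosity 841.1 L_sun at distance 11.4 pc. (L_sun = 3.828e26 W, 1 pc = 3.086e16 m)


F = L / (4*pi*d^2) = 3.220e+29 / (4*pi*(3.518e+17)^2) = 2.070e-07

2.070e-07 W/m^2


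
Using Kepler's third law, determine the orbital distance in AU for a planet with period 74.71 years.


a = P^(2/3) = 74.71^(2/3) = 17.7386

17.7386 AU


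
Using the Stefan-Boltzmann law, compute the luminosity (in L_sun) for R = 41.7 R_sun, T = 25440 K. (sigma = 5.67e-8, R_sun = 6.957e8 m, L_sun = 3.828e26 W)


R = 41.7 * 6.957e8 m = 2.901069e+10 m. L = 4*pi*R^2*sigma*T^4 = 4*pi*(2.901069e+10)^2 * 5.67e-8 * 25440^4 = 2.511756111e+32 W. L/L_sun = 2.511756111e+32 / 3.828e26 = 656153.6339

656153.6339 L_sun


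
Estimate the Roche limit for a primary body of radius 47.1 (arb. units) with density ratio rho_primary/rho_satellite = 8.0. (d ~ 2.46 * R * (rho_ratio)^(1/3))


d_Roche = 2.46 * 47.1 * 8.0^(1/3) = 231.732

231.732


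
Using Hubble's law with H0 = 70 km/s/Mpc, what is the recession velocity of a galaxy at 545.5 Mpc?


v = H0 * d = 70 * 545.5 = 38185.0

38185.0 km/s


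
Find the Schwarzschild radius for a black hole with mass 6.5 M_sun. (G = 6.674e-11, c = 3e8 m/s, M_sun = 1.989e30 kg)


M = 6.5 * 1.989e30 kg = 1.29285e+31 kg. rs = 2GM/c^2 = 2 * 6.674e-11 * 1.29285e+31 / (3e8)^2 = 19174.402

19174.402 m


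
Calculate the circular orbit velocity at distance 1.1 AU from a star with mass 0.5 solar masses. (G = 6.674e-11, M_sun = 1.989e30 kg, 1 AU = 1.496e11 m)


v = sqrt(GM/r) = sqrt(6.674e-11 * 9.945e+29 / 1.646e+11) = 20083.2205

20083.2205 m/s


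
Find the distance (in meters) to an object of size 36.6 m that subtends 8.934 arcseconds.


D = size / theta_rad, theta_rad = 8.934 * pi/(180*3600) = 4.331e-05, D = 845006.9296

845006.9296 m


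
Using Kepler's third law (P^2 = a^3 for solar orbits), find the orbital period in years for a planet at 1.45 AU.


P = a^(3/2) = 1.45^1.5 = 1.746

1.746 years


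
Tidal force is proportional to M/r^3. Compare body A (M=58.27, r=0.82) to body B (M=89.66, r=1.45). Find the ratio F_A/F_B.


Ratio = (M1/r1^3) / (M2/r2^3) = (58.27/0.82^3) / (89.66/1.45^3) = 3.5934

3.5934


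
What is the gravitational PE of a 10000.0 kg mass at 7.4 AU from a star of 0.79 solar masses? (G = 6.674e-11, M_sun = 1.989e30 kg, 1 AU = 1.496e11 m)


M = 0.79 * 1.989e30 kg = 1.57131e+30 kg; r = 7.4 AU * 1.496e11 m/AU = 1.10704e+12 m. U = -GM*m/r = -(6.674e-11 * 1.57131e+30 * 10000.0) / 1.10704e+12 = -9.473e+11

-9.473e+11 J


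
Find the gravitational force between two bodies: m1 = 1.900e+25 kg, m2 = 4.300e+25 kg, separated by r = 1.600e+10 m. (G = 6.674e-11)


F = G*m1*m2/r^2 = 6.674e-11 * 1.900e+25 * 4.300e+25 / (1.600e+10)^2 = 6.674e-11 * 8.170e+50 / 2.560e+20 = 2.130e+20

2.130e+20 N


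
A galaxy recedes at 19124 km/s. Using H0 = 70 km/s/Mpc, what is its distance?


d = v / H0 = 19124 / 70 = 273.2

273.2 Mpc


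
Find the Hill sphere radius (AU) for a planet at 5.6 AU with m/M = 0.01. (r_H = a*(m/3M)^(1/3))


r_H = a * (m/3M)^(1/3) = 5.6 * (0.01/3)^(1/3) = 0.8365

0.8365 AU


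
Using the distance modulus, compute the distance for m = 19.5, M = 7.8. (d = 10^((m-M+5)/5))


d = 10^((m - M + 5)/5) = 10^((19.5 - 7.8 + 5)/5) = 2187.7616

2187.7616 pc


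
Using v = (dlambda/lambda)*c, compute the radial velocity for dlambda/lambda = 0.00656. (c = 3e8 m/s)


v = (dlambda/lambda) * c = 0.00656 * 3e8 = 1.968e+06

1.968e+06 m/s


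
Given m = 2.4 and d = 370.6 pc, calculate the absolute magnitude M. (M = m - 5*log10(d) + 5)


M = m - 5*log10(d) + 5 = 2.4 - 5*log10(370.6) + 5 = -5.4445

-5.4445


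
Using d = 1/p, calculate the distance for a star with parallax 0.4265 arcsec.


d = 1/p = 1/0.4265 = 2.3447

2.3447 pc


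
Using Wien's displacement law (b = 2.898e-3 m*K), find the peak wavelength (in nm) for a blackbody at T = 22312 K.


lam_max = b / T = 2.898e-3 / 22312 = 1.299e-07 m = 129.8853 nm

129.8853 nm


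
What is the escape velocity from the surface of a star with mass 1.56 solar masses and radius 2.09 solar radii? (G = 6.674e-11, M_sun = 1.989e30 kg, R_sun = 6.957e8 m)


M = 1.56 * 1.989e30 kg = 3.10284e+30 kg; R = 2.09 * 6.957e8 m = 1.454013e+09 m. v_esc = sqrt(2GM/R) = sqrt(2 * 6.674e-11 * 3.10284e+30 / 1.454013e+09) = 533707.9168

533707.9168 m/s


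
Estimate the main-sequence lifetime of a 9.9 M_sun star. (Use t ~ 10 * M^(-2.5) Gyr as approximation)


t = 10 * M^(-2.5) = 10 * 9.9^(-2.5) = 0.0324

0.0324 Gyr


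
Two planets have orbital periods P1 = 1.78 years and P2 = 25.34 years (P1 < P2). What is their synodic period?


1/P_syn = |1/P1 - 1/P2| = |1/1.78 - 1/25.34| => P_syn = 1.9145

1.9145 years


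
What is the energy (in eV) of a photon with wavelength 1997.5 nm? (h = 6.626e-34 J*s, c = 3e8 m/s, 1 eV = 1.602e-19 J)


E = hc/lambda = 6.626e-34 * 3e8 / 1.997e-06 = 9.951e-20 J = 0.6212 eV

0.6212 eV


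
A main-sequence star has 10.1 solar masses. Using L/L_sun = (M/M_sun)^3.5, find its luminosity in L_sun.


L/L_sun = (M/M_sun)^3.5 = 10.1^3.5 = 3274.3478

3274.3478 L_sun


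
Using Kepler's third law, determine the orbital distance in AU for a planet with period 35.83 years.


a = P^(2/3) = 35.83^(2/3) = 10.8684

10.8684 AU


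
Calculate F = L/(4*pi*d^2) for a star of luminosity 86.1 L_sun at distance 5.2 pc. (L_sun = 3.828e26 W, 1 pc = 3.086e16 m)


F = L / (4*pi*d^2) = 3.296e+28 / (4*pi*(1.605e+17)^2) = 1.019e-07

1.019e-07 W/m^2


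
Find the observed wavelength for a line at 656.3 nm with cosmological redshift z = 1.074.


lam_obs = lam_emit * (1 + z) = 656.3 * (1 + 1.074) = 1361.1662

1361.1662 nm


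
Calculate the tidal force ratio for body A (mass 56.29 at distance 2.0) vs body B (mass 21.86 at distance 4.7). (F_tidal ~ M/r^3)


Ratio = (M1/r1^3) / (M2/r2^3) = (56.29/2.0^3) / (21.86/4.7^3) = 33.4183

33.4183


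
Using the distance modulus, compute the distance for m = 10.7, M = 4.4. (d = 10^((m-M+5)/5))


d = 10^((m - M + 5)/5) = 10^((10.7 - 4.4 + 5)/5) = 181.9701

181.9701 pc


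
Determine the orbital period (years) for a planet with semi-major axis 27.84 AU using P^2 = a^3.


P = a^(3/2) = 27.84^1.5 = 146.8939

146.8939 years


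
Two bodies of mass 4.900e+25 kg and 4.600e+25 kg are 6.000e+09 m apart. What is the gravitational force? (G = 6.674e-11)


F = G*m1*m2/r^2 = 6.674e-11 * 4.900e+25 * 4.600e+25 / (6.000e+09)^2 = 6.674e-11 * 2.254e+51 / 3.600e+19 = 4.179e+21

4.179e+21 N


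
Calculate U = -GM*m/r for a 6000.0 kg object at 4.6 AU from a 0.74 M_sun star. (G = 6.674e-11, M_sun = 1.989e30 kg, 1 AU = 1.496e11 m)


M = 0.74 * 1.989e30 kg = 1.47186e+30 kg; r = 4.6 AU * 1.496e11 m/AU = 6.8816e+11 m. U = -GM*m/r = -(6.674e-11 * 1.47186e+30 * 6000.0) / 6.8816e+11 = -8.565e+11

-8.565e+11 J


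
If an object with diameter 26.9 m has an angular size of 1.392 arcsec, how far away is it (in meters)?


D = size / theta_rad, theta_rad = 1.392 * pi/(180*3600) = 6.749e-06, D = 3.986e+06

3.986e+06 m


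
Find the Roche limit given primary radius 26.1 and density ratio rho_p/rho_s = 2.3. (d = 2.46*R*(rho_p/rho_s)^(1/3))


d_Roche = 2.46 * 26.1 * 2.3^(1/3) = 84.7523

84.7523


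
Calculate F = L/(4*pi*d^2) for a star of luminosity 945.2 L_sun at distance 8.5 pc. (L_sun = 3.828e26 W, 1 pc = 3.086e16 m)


F = L / (4*pi*d^2) = 3.618e+29 / (4*pi*(2.623e+17)^2) = 4.185e-07

4.185e-07 W/m^2


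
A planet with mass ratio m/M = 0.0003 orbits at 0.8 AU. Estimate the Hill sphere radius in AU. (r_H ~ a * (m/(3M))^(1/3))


r_H = a * (m/3M)^(1/3) = 0.8 * (0.0003/3)^(1/3) = 0.0371

0.0371 AU


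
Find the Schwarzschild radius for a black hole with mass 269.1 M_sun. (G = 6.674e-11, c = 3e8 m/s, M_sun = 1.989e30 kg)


M = 269.1 * 1.989e30 kg = 5.352399e+32 kg. rs = 2GM/c^2 = 2 * 6.674e-11 * 5.352399e+32 / (3e8)^2 = 793820.2428

793820.2428 m


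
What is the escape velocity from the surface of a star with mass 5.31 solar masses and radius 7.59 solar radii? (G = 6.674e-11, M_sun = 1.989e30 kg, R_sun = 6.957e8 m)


M = 5.31 * 1.989e30 kg = 1.056159e+31 kg; R = 7.59 * 6.957e8 m = 5.280363e+09 m. v_esc = sqrt(2GM/R) = sqrt(2 * 6.674e-11 * 1.056159e+31 / 5.280363e+09) = 516702.8553

516702.8553 m/s


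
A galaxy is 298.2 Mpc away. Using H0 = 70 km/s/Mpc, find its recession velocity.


v = H0 * d = 70 * 298.2 = 20874.0

20874.0 km/s


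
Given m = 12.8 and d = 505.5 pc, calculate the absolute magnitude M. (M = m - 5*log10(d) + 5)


M = m - 5*log10(d) + 5 = 12.8 - 5*log10(505.5) + 5 = 4.2814

4.2814


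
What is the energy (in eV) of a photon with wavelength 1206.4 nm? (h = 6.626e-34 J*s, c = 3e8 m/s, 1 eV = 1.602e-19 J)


E = hc/lambda = 6.626e-34 * 3e8 / 1.206e-06 = 1.648e-19 J = 1.0285 eV

1.0285 eV


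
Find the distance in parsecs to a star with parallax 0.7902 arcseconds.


d = 1/p = 1/0.7902 = 1.2655

1.2655 pc


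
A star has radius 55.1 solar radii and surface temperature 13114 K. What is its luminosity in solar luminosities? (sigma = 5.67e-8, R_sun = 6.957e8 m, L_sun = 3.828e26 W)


R = 55.1 * 6.957e8 m = 3.833307e+10 m. L = 4*pi*R^2*sigma*T^4 = 4*pi*(3.833307e+10)^2 * 5.67e-8 * 13114^4 = 3.096569591e+31 W. L/L_sun = 3.096569591e+31 / 3.828e26 = 80892.6226

80892.6226 L_sun


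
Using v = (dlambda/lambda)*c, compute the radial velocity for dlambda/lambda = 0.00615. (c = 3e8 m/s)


v = (dlambda/lambda) * c = 0.00615 * 3e8 = 1.845e+06

1.845e+06 m/s


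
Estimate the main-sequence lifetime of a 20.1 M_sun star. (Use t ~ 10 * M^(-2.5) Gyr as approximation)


t = 10 * M^(-2.5) = 10 * 20.1^(-2.5) = 0.0055

0.0055 Gyr


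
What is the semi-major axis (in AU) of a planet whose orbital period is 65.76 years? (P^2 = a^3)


a = P^(2/3) = 65.76^(2/3) = 16.292

16.292 AU


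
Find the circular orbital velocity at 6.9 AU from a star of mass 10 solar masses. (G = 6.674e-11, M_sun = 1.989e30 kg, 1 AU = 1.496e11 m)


v = sqrt(GM/r) = sqrt(6.674e-11 * 1.989e+31 / 1.032e+12) = 35860.8146

35860.8146 m/s


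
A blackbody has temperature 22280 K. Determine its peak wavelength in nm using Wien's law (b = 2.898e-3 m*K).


lam_max = b / T = 2.898e-3 / 22280 = 1.301e-07 m = 130.0718 nm

130.0718 nm


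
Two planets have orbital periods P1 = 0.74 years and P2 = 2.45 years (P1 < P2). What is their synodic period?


1/P_syn = |1/P1 - 1/P2| = |1/0.74 - 1/2.45| => P_syn = 1.0602

1.0602 years


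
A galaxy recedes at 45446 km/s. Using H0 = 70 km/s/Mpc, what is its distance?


d = v / H0 = 45446 / 70 = 649.2286

649.2286 Mpc


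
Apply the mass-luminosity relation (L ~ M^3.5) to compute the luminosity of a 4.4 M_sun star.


L/L_sun = (M/M_sun)^3.5 = 4.4^3.5 = 178.6835

178.6835 L_sun


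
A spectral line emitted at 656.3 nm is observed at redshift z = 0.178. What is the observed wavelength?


lam_obs = lam_emit * (1 + z) = 656.3 * (1 + 0.178) = 773.1214

773.1214 nm


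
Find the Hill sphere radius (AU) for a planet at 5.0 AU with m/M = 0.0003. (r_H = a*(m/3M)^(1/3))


r_H = a * (m/3M)^(1/3) = 5.0 * (0.0003/3)^(1/3) = 0.2321

0.2321 AU


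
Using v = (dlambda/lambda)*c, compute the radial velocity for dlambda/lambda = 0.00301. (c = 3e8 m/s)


v = (dlambda/lambda) * c = 0.00301 * 3e8 = 903000.0

903000.0 m/s


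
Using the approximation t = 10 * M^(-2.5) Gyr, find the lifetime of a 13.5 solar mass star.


t = 10 * M^(-2.5) = 10 * 13.5^(-2.5) = 0.0149

0.0149 Gyr


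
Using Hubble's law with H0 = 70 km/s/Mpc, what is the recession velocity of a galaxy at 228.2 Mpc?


v = H0 * d = 70 * 228.2 = 15974.0

15974.0 km/s


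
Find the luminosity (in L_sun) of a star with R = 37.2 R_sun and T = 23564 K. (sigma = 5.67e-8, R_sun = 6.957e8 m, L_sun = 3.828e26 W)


R = 37.2 * 6.957e8 m = 2.588004e+10 m. L = 4*pi*R^2*sigma*T^4 = 4*pi*(2.588004e+10)^2 * 5.67e-8 * 23564^4 = 1.47135973e+32 W. L/L_sun = 1.47135973e+32 / 3.828e26 = 384367.7456

384367.7456 L_sun


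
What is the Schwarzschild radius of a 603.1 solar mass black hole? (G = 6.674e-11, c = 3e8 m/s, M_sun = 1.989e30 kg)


M = 603.1 * 1.989e30 kg = 1.1995659e+33 kg. rs = 2GM/c^2 = 2 * 6.674e-11 * 1.1995659e+33 / (3e8)^2 = 1.779e+06

1.779e+06 m


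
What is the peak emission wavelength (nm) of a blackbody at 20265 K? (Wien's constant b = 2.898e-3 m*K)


lam_max = b / T = 2.898e-3 / 20265 = 1.430e-07 m = 143.0052 nm

143.0052 nm


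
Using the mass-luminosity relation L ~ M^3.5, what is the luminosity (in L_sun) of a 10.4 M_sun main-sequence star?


L/L_sun = (M/M_sun)^3.5 = 10.4^3.5 = 3627.5774

3627.5774 L_sun


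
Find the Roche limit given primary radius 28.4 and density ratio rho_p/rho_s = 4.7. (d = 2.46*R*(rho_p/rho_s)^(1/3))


d_Roche = 2.46 * 28.4 * 4.7^(1/3) = 117.027

117.027


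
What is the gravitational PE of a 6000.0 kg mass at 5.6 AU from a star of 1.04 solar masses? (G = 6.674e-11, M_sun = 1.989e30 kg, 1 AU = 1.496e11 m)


M = 1.04 * 1.989e30 kg = 2.06856e+30 kg; r = 5.6 AU * 1.496e11 m/AU = 8.3776e+11 m. U = -GM*m/r = -(6.674e-11 * 2.06856e+30 * 6000.0) / 8.3776e+11 = -9.887e+11

-9.887e+11 J


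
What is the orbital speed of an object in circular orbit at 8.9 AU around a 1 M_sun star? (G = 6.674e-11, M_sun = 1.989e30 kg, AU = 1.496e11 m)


v = sqrt(GM/r) = sqrt(6.674e-11 * 1.989e+30 / 1.331e+12) = 9985.0373

9985.0373 m/s


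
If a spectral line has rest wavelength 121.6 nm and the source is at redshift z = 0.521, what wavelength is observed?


lam_obs = lam_emit * (1 + z) = 121.6 * (1 + 0.521) = 184.9536

184.9536 nm


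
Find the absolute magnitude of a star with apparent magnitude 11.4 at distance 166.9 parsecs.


M = m - 5*log10(d) + 5 = 11.4 - 5*log10(166.9) + 5 = 5.2877

5.2877


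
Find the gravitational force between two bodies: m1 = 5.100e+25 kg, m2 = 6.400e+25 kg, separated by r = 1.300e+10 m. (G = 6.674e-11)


F = G*m1*m2/r^2 = 6.674e-11 * 5.100e+25 * 6.400e+25 / (1.300e+10)^2 = 6.674e-11 * 3.264e+51 / 1.690e+20 = 1.289e+21

1.289e+21 N


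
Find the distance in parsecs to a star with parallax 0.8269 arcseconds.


d = 1/p = 1/0.8269 = 1.2093

1.2093 pc


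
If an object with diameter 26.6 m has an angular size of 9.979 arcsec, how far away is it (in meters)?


D = size / theta_rad, theta_rad = 9.979 * pi/(180*3600) = 4.838e-05, D = 549819.0045

549819.0045 m


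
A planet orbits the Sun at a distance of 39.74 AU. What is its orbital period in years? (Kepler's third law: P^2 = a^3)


P = a^(3/2) = 39.74^1.5 = 250.5196

250.5196 years


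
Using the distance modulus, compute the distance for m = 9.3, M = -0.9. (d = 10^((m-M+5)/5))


d = 10^((m - M + 5)/5) = 10^((9.3 - -0.9 + 5)/5) = 1096.4782

1096.4782 pc


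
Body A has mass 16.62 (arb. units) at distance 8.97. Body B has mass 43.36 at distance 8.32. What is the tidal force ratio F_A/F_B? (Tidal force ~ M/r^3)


Ratio = (M1/r1^3) / (M2/r2^3) = (16.62/8.97^3) / (43.36/8.32^3) = 0.3059

0.3059


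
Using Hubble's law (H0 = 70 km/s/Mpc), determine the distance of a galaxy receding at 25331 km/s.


d = v / H0 = 25331 / 70 = 361.8714

361.8714 Mpc


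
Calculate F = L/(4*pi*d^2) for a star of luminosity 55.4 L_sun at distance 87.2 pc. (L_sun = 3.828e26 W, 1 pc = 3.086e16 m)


F = L / (4*pi*d^2) = 2.121e+28 / (4*pi*(2.691e+18)^2) = 2.330e-10

2.330e-10 W/m^2


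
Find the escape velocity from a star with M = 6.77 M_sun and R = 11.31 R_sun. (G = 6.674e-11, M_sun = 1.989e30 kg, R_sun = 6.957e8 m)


M = 6.77 * 1.989e30 kg = 1.346553e+31 kg; R = 11.31 * 6.957e8 m = 7.868367e+09 m. v_esc = sqrt(2GM/R) = sqrt(2 * 6.674e-11 * 1.346553e+31 / 7.868367e+09) = 477944.5577

477944.5577 m/s


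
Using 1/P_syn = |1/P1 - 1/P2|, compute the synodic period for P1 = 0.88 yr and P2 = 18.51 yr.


1/P_syn = |1/P1 - 1/P2| = |1/0.88 - 1/18.51| => P_syn = 0.9239

0.9239 years


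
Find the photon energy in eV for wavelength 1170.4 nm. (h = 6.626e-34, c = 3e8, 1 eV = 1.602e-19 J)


E = hc/lambda = 6.626e-34 * 3e8 / 1.170e-06 = 1.698e-19 J = 1.0602 eV

1.0602 eV


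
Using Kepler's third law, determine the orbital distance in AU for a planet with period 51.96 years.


a = P^(2/3) = 51.96^(2/3) = 13.9245

13.9245 AU


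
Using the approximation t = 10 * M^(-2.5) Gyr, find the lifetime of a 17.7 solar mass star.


t = 10 * M^(-2.5) = 10 * 17.7^(-2.5) = 0.0076

0.0076 Gyr


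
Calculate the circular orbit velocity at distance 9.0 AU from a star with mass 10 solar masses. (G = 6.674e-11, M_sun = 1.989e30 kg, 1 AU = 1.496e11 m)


v = sqrt(GM/r) = sqrt(6.674e-11 * 1.989e+31 / 1.346e+12) = 31399.5512

31399.5512 m/s


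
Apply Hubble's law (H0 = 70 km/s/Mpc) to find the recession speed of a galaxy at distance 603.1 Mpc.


v = H0 * d = 70 * 603.1 = 42217.0

42217.0 km/s


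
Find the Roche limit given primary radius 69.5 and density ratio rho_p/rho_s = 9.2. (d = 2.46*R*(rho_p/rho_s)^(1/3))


d_Roche = 2.46 * 69.5 * 9.2^(1/3) = 358.247

358.247


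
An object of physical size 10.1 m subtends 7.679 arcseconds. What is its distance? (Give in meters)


D = size / theta_rad, theta_rad = 7.679 * pi/(180*3600) = 3.723e-05, D = 271295.031

271295.031 m


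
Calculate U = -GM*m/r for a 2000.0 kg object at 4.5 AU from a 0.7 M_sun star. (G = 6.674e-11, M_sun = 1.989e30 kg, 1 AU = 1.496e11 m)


M = 0.7 * 1.989e30 kg = 1.3923e+30 kg; r = 4.5 AU * 1.496e11 m/AU = 6.732e+11 m. U = -GM*m/r = -(6.674e-11 * 1.3923e+30 * 2000.0) / 6.732e+11 = -2.761e+11

-2.761e+11 J


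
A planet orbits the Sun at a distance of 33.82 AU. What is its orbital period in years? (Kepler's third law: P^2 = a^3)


P = a^(3/2) = 33.82^1.5 = 196.6801

196.6801 years


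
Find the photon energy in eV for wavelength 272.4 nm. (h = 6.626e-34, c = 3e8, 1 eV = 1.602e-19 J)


E = hc/lambda = 6.626e-34 * 3e8 / 2.724e-07 = 7.297e-19 J = 4.5552 eV

4.5552 eV


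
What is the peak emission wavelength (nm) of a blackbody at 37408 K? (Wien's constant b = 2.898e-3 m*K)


lam_max = b / T = 2.898e-3 / 37408 = 7.747e-08 m = 77.4701 nm

77.4701 nm


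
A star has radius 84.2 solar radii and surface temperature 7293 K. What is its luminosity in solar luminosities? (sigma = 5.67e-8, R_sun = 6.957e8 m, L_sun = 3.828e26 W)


R = 84.2 * 6.957e8 m = 5.857794e+10 m. L = 4*pi*R^2*sigma*T^4 = 4*pi*(5.857794e+10)^2 * 5.67e-8 * 7293^4 = 6.9164934e+30 W. L/L_sun = 6.9164934e+30 / 3.828e26 = 18068.1646

18068.1646 L_sun


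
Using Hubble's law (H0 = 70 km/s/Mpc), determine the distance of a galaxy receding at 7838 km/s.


d = v / H0 = 7838 / 70 = 111.9714

111.9714 Mpc


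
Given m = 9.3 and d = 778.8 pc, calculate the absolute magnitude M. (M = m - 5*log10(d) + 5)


M = m - 5*log10(d) + 5 = 9.3 - 5*log10(778.8) + 5 = -0.1571

-0.1571


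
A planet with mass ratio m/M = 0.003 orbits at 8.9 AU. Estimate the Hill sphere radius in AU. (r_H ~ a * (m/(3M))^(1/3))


r_H = a * (m/3M)^(1/3) = 8.9 * (0.003/3)^(1/3) = 0.89

0.89 AU


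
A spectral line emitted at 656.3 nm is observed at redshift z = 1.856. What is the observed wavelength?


lam_obs = lam_emit * (1 + z) = 656.3 * (1 + 1.856) = 1874.3928

1874.3928 nm


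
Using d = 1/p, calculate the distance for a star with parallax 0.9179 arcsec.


d = 1/p = 1/0.9179 = 1.0894

1.0894 pc


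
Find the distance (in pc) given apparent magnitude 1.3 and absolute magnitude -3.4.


d = 10^((m - M + 5)/5) = 10^((1.3 - -3.4 + 5)/5) = 87.0964

87.0964 pc


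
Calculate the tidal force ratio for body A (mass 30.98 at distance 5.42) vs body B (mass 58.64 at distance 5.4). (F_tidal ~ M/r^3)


Ratio = (M1/r1^3) / (M2/r2^3) = (30.98/5.42^3) / (58.64/5.4^3) = 0.5225

0.5225


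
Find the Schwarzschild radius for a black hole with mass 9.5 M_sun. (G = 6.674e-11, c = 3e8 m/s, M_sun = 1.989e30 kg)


M = 9.5 * 1.989e30 kg = 1.88955e+31 kg. rs = 2GM/c^2 = 2 * 6.674e-11 * 1.88955e+31 / (3e8)^2 = 28024.126

28024.126 m


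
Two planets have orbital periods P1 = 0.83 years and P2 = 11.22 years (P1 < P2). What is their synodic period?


1/P_syn = |1/P1 - 1/P2| = |1/0.83 - 1/11.22| => P_syn = 0.8963

0.8963 years


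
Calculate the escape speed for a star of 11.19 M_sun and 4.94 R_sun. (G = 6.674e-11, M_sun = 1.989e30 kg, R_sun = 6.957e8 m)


M = 11.19 * 1.989e30 kg = 2.225691e+31 kg; R = 4.94 * 6.957e8 m = 3.436758e+09 m. v_esc = sqrt(2GM/R) = sqrt(2 * 6.674e-11 * 2.225691e+31 / 3.436758e+09) = 929749.7231

929749.7231 m/s


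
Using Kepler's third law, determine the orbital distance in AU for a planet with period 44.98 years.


a = P^(2/3) = 44.98^(2/3) = 12.6477

12.6477 AU


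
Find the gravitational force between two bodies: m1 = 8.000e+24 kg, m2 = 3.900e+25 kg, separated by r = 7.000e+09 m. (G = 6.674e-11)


F = G*m1*m2/r^2 = 6.674e-11 * 8.000e+24 * 3.900e+25 / (7.000e+09)^2 = 6.674e-11 * 3.120e+50 / 4.900e+19 = 4.250e+20

4.250e+20 N


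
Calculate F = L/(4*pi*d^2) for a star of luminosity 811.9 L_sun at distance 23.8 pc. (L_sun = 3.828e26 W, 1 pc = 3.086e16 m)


F = L / (4*pi*d^2) = 3.108e+29 / (4*pi*(7.345e+17)^2) = 4.585e-08

4.585e-08 W/m^2


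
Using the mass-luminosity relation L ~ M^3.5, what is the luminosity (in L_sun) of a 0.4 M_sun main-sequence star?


L/L_sun = (M/M_sun)^3.5 = 0.4^3.5 = 0.0405

0.0405 L_sun


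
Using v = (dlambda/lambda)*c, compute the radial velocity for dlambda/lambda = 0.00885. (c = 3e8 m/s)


v = (dlambda/lambda) * c = 0.00885 * 3e8 = 2.655e+06

2.655e+06 m/s


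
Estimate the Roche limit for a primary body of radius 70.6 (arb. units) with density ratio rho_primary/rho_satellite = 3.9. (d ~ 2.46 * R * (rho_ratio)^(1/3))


d_Roche = 2.46 * 70.6 * 3.9^(1/3) = 273.3766

273.3766


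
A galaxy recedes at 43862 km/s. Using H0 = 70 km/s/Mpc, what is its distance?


d = v / H0 = 43862 / 70 = 626.6

626.6 Mpc


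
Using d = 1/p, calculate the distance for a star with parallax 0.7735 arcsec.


d = 1/p = 1/0.7735 = 1.2928

1.2928 pc


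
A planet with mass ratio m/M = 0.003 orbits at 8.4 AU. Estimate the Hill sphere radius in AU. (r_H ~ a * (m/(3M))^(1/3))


r_H = a * (m/3M)^(1/3) = 8.4 * (0.003/3)^(1/3) = 0.84

0.84 AU


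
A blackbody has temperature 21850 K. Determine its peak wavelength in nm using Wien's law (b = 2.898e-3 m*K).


lam_max = b / T = 2.898e-3 / 21850 = 1.326e-07 m = 132.6316 nm

132.6316 nm


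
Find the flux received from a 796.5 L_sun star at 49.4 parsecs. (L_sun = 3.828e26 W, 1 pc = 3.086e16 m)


F = L / (4*pi*d^2) = 3.049e+29 / (4*pi*(1.524e+18)^2) = 1.044e-08

1.044e-08 W/m^2


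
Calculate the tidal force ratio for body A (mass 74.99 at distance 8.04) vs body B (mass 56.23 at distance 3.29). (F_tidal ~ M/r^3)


Ratio = (M1/r1^3) / (M2/r2^3) = (74.99/8.04^3) / (56.23/3.29^3) = 0.0914

0.0914


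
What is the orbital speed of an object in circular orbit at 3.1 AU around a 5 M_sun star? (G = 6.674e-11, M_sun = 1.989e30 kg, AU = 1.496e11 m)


v = sqrt(GM/r) = sqrt(6.674e-11 * 9.945e+30 / 4.638e+11) = 37831.0897

37831.0897 m/s


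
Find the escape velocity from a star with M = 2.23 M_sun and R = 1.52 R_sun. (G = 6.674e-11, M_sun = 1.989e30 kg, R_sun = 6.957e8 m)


M = 2.23 * 1.989e30 kg = 4.43547e+30 kg; R = 1.52 * 6.957e8 m = 1.057464e+09 m. v_esc = sqrt(2GM/R) = sqrt(2 * 6.674e-11 * 4.43547e+30 / 1.057464e+09) = 748247.2449

748247.2449 m/s


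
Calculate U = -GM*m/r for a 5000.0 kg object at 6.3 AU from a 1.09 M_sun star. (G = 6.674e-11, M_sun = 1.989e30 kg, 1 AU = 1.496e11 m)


M = 1.09 * 1.989e30 kg = 2.16801e+30 kg; r = 6.3 AU * 1.496e11 m/AU = 9.4248e+11 m. U = -GM*m/r = -(6.674e-11 * 2.16801e+30 * 5000.0) / 9.4248e+11 = -7.676e+11

-7.676e+11 J


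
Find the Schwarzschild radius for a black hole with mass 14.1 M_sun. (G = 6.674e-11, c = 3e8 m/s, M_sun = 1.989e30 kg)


M = 14.1 * 1.989e30 kg = 2.80449e+31 kg. rs = 2GM/c^2 = 2 * 6.674e-11 * 2.80449e+31 / (3e8)^2 = 41593.7028

41593.7028 m


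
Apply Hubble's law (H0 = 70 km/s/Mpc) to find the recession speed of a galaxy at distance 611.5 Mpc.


v = H0 * d = 70 * 611.5 = 42805.0

42805.0 km/s


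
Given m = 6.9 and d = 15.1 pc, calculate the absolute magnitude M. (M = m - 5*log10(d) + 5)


M = m - 5*log10(d) + 5 = 6.9 - 5*log10(15.1) + 5 = 6.0051

6.0051


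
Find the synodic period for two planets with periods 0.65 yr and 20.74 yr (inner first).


1/P_syn = |1/P1 - 1/P2| = |1/0.65 - 1/20.74| => P_syn = 0.671

0.671 years


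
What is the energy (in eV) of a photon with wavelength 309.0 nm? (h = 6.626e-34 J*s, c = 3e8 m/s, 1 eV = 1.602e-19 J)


E = hc/lambda = 6.626e-34 * 3e8 / 3.090e-07 = 6.433e-19 J = 4.0156 eV

4.0156 eV


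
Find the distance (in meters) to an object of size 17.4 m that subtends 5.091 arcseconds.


D = size / theta_rad, theta_rad = 5.091 * pi/(180*3600) = 2.468e-05, D = 704971.0526

704971.0526 m


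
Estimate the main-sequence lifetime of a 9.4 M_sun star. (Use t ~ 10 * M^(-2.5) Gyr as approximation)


t = 10 * M^(-2.5) = 10 * 9.4^(-2.5) = 0.0369

0.0369 Gyr


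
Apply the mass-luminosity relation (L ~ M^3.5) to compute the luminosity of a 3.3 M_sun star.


L/L_sun = (M/M_sun)^3.5 = 3.3^3.5 = 65.2828

65.2828 L_sun


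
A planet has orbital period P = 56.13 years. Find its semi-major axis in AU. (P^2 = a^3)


a = P^(2/3) = 56.13^(2/3) = 14.6599

14.6599 AU


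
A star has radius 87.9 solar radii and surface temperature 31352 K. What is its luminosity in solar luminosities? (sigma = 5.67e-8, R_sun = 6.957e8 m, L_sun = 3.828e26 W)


R = 87.9 * 6.957e8 m = 6.115203e+10 m. L = 4*pi*R^2*sigma*T^4 = 4*pi*(6.115203e+10)^2 * 5.67e-8 * 31352^4 = 2.574397954e+33 W. L/L_sun = 2.574397954e+33 / 3.828e26 = 6.725e+06

6.725e+06 L_sun


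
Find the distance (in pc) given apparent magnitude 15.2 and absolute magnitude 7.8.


d = 10^((m - M + 5)/5) = 10^((15.2 - 7.8 + 5)/5) = 301.9952

301.9952 pc


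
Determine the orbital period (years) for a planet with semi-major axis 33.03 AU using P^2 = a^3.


P = a^(3/2) = 33.03^1.5 = 189.8291

189.8291 years


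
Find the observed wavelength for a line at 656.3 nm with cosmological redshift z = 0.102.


lam_obs = lam_emit * (1 + z) = 656.3 * (1 + 0.102) = 723.2426

723.2426 nm


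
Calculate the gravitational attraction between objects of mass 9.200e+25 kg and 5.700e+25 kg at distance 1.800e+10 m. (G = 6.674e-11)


F = G*m1*m2/r^2 = 6.674e-11 * 9.200e+25 * 5.700e+25 / (1.800e+10)^2 = 6.674e-11 * 5.244e+51 / 3.240e+20 = 1.080e+21

1.080e+21 N


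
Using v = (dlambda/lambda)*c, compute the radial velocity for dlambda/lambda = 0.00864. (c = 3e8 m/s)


v = (dlambda/lambda) * c = 0.00864 * 3e8 = 2.592e+06

2.592e+06 m/s


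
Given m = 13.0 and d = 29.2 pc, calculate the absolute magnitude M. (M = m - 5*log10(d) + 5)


M = m - 5*log10(d) + 5 = 13.0 - 5*log10(29.2) + 5 = 10.6731

10.6731


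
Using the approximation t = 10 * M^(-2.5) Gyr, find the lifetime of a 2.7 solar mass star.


t = 10 * M^(-2.5) = 10 * 2.7^(-2.5) = 0.8348

0.8348 Gyr


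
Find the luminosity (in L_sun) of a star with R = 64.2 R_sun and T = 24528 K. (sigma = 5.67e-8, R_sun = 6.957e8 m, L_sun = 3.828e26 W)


R = 64.2 * 6.957e8 m = 4.466394e+10 m. L = 4*pi*R^2*sigma*T^4 = 4*pi*(4.466394e+10)^2 * 5.67e-8 * 24528^4 = 5.144646465e+32 W. L/L_sun = 5.144646465e+32 / 3.828e26 = 1.344e+06

1.344e+06 L_sun


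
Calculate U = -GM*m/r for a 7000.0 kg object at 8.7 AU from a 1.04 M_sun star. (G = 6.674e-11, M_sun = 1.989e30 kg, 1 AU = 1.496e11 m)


M = 1.04 * 1.989e30 kg = 2.06856e+30 kg; r = 8.7 AU * 1.496e11 m/AU = 1.30152e+12 m. U = -GM*m/r = -(6.674e-11 * 2.06856e+30 * 7000.0) / 1.30152e+12 = -7.425e+11

-7.425e+11 J


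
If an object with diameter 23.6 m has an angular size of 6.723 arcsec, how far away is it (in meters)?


D = size / theta_rad, theta_rad = 6.723 * pi/(180*3600) = 3.259e-05, D = 724059.1146

724059.1146 m


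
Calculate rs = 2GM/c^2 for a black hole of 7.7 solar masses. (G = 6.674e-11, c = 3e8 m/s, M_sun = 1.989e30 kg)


M = 7.7 * 1.989e30 kg = 1.53153e+31 kg. rs = 2GM/c^2 = 2 * 6.674e-11 * 1.53153e+31 / (3e8)^2 = 22714.2916

22714.2916 m


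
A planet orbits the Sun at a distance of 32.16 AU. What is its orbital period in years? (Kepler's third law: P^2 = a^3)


P = a^(3/2) = 32.16^1.5 = 182.3787

182.3787 years


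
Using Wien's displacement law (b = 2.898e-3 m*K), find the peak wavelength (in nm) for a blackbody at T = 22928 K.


lam_max = b / T = 2.898e-3 / 22928 = 1.264e-07 m = 126.3957 nm

126.3957 nm


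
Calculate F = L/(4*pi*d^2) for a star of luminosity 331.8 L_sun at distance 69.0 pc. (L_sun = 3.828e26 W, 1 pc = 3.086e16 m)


F = L / (4*pi*d^2) = 1.270e+29 / (4*pi*(2.129e+18)^2) = 2.229e-09

2.229e-09 W/m^2


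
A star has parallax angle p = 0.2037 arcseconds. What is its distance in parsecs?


d = 1/p = 1/0.2037 = 4.9092

4.9092 pc


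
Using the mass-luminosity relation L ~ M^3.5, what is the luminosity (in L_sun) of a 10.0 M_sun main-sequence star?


L/L_sun = (M/M_sun)^3.5 = 10.0^3.5 = 3162.2777

3162.2777 L_sun


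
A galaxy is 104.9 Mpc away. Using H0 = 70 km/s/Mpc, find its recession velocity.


v = H0 * d = 70 * 104.9 = 7343.0

7343.0 km/s


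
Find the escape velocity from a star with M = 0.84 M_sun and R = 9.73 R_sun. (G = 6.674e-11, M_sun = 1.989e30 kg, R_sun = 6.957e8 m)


M = 0.84 * 1.989e30 kg = 1.67076e+30 kg; R = 9.73 * 6.957e8 m = 6.769161e+09 m. v_esc = sqrt(2GM/R) = sqrt(2 * 6.674e-11 * 1.67076e+30 / 6.769161e+09) = 181508.811

181508.811 m/s


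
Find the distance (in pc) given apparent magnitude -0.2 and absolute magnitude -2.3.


d = 10^((m - M + 5)/5) = 10^((-0.2 - -2.3 + 5)/5) = 26.3027

26.3027 pc


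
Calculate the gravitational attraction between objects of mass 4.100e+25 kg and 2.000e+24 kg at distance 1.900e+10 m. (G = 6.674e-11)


F = G*m1*m2/r^2 = 6.674e-11 * 4.100e+25 * 2.000e+24 / (1.900e+10)^2 = 6.674e-11 * 8.200e+49 / 3.610e+20 = 1.516e+19

1.516e+19 N


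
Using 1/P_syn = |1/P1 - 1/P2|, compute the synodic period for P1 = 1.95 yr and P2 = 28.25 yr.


1/P_syn = |1/P1 - 1/P2| = |1/1.95 - 1/28.25| => P_syn = 2.0946

2.0946 years


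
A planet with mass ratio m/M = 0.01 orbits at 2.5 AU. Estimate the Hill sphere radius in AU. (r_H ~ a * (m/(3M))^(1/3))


r_H = a * (m/3M)^(1/3) = 2.5 * (0.01/3)^(1/3) = 0.3735

0.3735 AU


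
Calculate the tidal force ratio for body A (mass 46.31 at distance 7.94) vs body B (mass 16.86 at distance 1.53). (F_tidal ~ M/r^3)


Ratio = (M1/r1^3) / (M2/r2^3) = (46.31/7.94^3) / (16.86/1.53^3) = 0.0197

0.0197


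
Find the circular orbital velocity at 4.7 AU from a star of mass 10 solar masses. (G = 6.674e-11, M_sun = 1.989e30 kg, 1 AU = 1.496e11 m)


v = sqrt(GM/r) = sqrt(6.674e-11 * 1.989e+31 / 7.031e+11) = 43450.5989

43450.5989 m/s


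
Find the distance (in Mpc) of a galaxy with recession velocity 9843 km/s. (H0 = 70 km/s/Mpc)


d = v / H0 = 9843 / 70 = 140.6143

140.6143 Mpc


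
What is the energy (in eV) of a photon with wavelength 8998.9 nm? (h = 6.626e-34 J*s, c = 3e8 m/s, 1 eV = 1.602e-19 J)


E = hc/lambda = 6.626e-34 * 3e8 / 8.999e-06 = 2.209e-20 J = 0.1379 eV

0.1379 eV
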